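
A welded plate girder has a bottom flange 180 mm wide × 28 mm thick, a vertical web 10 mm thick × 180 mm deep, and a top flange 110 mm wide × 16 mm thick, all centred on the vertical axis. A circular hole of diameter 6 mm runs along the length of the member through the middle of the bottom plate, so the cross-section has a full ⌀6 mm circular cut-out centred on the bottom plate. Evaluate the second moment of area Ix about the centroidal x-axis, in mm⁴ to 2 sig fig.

Decompose the section into non-overlapping parts with the origin at the bottom-left of its bounding rectangle.
Bottom plate: 180 × 28, A = 5 040 mm², y = 14 mm, Ī = 329 280 mm⁴.
Web plate: 10 × 180, A = 1 800 mm², y = 118 mm, Ī = 4 860 000 mm⁴.
Top plate: 110 × 16, A = 1 760 mm², y = 216 mm, Ī = 37 547 mm⁴.
Hole (subtracted): ⌀6, A = 28.27 mm², y = 14 mm, Ī = 63.62 mm⁴.
Centroid: ȳ = ΣA·y / ΣA = 77.32 mm.
Transfer each piece to the centroidal x-axis using Ī + A·d² with d = y − 77.32:
  bottom plate: d = -63.32 mm → contributes +20 533 666 mm⁴
  web plate: d = 40.68 mm → contributes +7 839 464 mm⁴
  top plate: d = 138.7 mm → contributes +33 888 490 mm⁴
  hole: d = -63.32 mm → contributes −113 410 mm⁴
Total I = 62 148 211 mm⁴.

Ix ≈ 6.2 × 10⁷ mm⁴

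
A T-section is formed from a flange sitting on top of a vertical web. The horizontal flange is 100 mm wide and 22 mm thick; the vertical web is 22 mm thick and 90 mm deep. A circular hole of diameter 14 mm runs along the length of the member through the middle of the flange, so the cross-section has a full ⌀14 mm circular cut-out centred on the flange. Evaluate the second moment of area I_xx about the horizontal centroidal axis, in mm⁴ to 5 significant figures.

Split into non-overlapping primitives; take the origin at the lower-left of the bounding box.
Flange: 100 × 22, A = 2 200 mm², y = 101 mm, Ī = 88733.33 mm⁴.
Web: 22 × 90, A = 1 980 mm², y = 45 mm, Ī = 1 336 500 mm⁴.
Hole (subtracted): ⌀14, A = 153.938 mm², y = 101 mm, Ī = 1885.741 mm⁴.
Centroid: ȳ = ΣA·y / ΣA = 73.45944 mm.
Transfer each piece to the horizontal centroidal axis using Ī + A·d² with d = y − 73.45944:
  flange: d = 27.54056 mm → contributes +1 757 395 mm⁴
  web: d = -28.45944 mm → contributes +2 940 181 mm⁴
  hole: d = 27.54056 mm → contributes −118 645 mm⁴
Total I = 4 578 930 mm⁴.

I_xx ≈ 4.5789 × 10⁶ mm⁴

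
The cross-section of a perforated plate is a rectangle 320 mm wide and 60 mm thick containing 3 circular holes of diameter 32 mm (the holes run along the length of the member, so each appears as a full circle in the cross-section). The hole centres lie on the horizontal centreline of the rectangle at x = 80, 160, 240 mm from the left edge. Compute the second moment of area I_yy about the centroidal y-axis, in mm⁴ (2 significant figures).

Break the section into simple shapes (no overlaps), measuring from the bottom-left corner of the bounding box.
Plate: 320 × 60, A = 19 200 mm², x = 160 mm, Ī = 163 840 000 mm⁴.
Hole 1 (subtracted): ⌀32, A = 804.2 mm², x = 80 mm, Ī = 51 472 mm⁴.
Hole 2 (subtracted): ⌀32, A = 804.2 mm², x = 160 mm, Ī = 51 472 mm⁴.
Hole 3 (subtracted): ⌀32, A = 804.2 mm², x = 240 mm, Ī = 51 472 mm⁴.
By symmetry the centroid is at mid-width, x̄ = 160 mm.
Transfer each piece to the centroidal y-axis using Ī + A·d² with d = x − 160:
  plate: d = 0 mm → contributes +163 840 000 mm⁴
  hole 1: d = -80 mm → contributes −5 198 657 mm⁴
  hole 2: d = 0 mm → contributes −51 472 mm⁴
  hole 3: d = 80 mm → contributes −5 198 657 mm⁴
Total I = 153 391 214 mm⁴.

I_yy ≈ 1.5 × 10⁸ mm⁴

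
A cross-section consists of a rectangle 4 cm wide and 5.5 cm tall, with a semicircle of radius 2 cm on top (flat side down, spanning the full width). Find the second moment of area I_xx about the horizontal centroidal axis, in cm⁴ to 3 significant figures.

I_xx ≈ 121 cm⁴

Treat the section as a set of non-overlapping primitives; coordinates are from the bounding-box lower-left.
Rectangular body: 4 × 5.5, A = 22 cm², y = 2.75 cm, Ī = 55.458 cm⁴.
Semicircular cap: semicircle r = 2, A = 6.2832 cm², y = 6.3488 cm, Ī = 1.7561 cm⁴.
Centroid: ȳ = ΣA·y / ΣA = 3.5495 cm.
Transfer each piece to the horizontal centroidal axis using Ī + A·d² with d = y − 3.5495:
  rectangular body: d = -0.79949 cm → contributes +69.52 cm⁴
  semicircular cap: d = 2.7993 cm → contributes +50.993 cm⁴
Total I = 120.51 cm⁴.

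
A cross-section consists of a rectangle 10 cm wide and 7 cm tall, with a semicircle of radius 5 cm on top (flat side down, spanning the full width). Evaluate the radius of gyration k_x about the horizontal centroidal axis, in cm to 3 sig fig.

k_x ≈ 3.24 cm

Split into non-overlapping primitives; take the origin at the lower-left of the bounding box.
Rectangular body: 10 × 7, A = 70 cm², y = 3.5 cm, Ī = 285.83 cm⁴.
Semicircular cap: semicircle r = 5, A = 39.27 cm², y = 9.1221 cm, Ī = 68.598 cm⁴.
Centroid: ȳ = ΣA·y / ΣA = 5.5205 cm.
Transfer each piece to the horizontal centroidal axis using Ī + A·d² with d = y − 5.5205:
  rectangular body: d = -2.0205 cm → contributes +571.6 cm⁴
  semicircular cap: d = 3.6016 cm → contributes +577.98 cm⁴
Total I = 1149.6 cm⁴.
Radius of gyration: k = √(I/A) = √(1149.6 / 109.27) = 3.2435 cm.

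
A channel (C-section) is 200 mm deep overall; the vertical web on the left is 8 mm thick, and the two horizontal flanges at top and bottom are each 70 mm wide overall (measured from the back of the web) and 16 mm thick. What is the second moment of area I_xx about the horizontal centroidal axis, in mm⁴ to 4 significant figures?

I_xx ≈ 2.217 × 10⁷ mm⁴

Break the section into simple shapes (no overlaps), measuring from the bottom-left corner of the bounding box.
Web: 8 × 200, A = 1 600 mm², y = 100 mm, Ī = 5 333 333 mm⁴.
Top flange (beyond web): 62 × 16, A = 992 mm², y = 192 mm, Ī = 21162.7 mm⁴.
Bottom flange (beyond web): 62 × 16, A = 992 mm², y = 8 mm, Ī = 21162.7 mm⁴.
By symmetry the centroid is at mid-height, ȳ = 100 mm.
Transfer each piece to the horizontal centroidal axis using Ī + A·d² with d = y − 100:
  web: d = 0 mm → contributes +5 333 333 mm⁴
  top flange (beyond web): d = 92 mm → contributes +8 417 451 mm⁴
  bottom flange (beyond web): d = -92 mm → contributes +8 417 451 mm⁴
Total I = 22 168 235 mm⁴.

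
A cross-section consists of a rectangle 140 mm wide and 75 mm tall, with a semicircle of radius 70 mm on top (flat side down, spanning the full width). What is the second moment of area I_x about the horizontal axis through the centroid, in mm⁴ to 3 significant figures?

I_x ≈ 2.76 × 10⁷ mm⁴

Treat the section as a set of non-overlapping primitives; coordinates are from the bounding-box lower-left.
Rectangular body: 140 × 75, A = 10 500 mm², y = 37.5 mm, Ī = 4 921 875 mm⁴.
Semicircular cap: semicircle r = 70, A = 7696.9 mm², y = 104.71 mm, Ī = 2 635 265 mm⁴.
Centroid: ȳ = ΣA·y / ΣA = 65.928 mm.
Transfer each piece to the horizontal axis through the centroid using Ī + A·d² with d = y − 65.928:
  rectangular body: d = -28.428 mm → contributes +13 407 428 mm⁴
  semicircular cap: d = 38.781 mm → contributes +14 211 131 mm⁴
Total I = 27 618 560 mm⁴.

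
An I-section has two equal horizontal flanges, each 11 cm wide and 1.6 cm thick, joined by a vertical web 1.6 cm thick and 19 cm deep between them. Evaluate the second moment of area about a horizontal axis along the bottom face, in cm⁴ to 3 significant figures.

Treat the section as a set of non-overlapping primitives; coordinates are from the bounding-box lower-left.
Bottom flange: 11 × 1.6, A = 17.6 cm², y = 0.8 cm, Ī = 3.7547 cm⁴.
Web: 1.6 × 19, A = 30.4 cm², y = 11.1 cm, Ī = 914.53 cm⁴.
Top flange: 11 × 1.6, A = 17.6 cm², y = 21.4 cm, Ī = 3.7547 cm⁴.
Transfer each piece to a horizontal axis along the bottom face using Ī + A·d² with d = y − 0:
  bottom flange: d = 0.8 cm → contributes +15.019 cm⁴
  web: d = 11.1 cm → contributes +4660.1 cm⁴
  top flange: d = 21.4 cm → contributes +8063.9 cm⁴
Total I = 12 739 cm⁴.

I_base ≈ 1.27 × 10⁴ cm⁴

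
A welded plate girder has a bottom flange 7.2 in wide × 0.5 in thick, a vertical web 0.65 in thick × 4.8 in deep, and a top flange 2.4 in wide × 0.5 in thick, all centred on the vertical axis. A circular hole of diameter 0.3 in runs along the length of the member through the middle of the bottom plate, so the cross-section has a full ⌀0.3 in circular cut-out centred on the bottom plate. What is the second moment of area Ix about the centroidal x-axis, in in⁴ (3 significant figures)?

Ix ≈ 34.4 in⁴

Split into non-overlapping primitives; take the origin at the lower-left of the bounding box.
Bottom plate: 7.2 × 0.5, A = 3.6 in², y = 0.25 in, Ī = 0.075 in⁴.
Web plate: 0.65 × 4.8, A = 3.12 in², y = 2.9 in, Ī = 5.9904 in⁴.
Top plate: 2.4 × 0.5, A = 1.2 in², y = 5.55 in, Ī = 0.025 in⁴.
Hole (subtracted): ⌀0.3, A = 0.070686 in², y = 0.25 in, Ī = 0.00039761 in⁴.
Centroid: ȳ = ΣA·y / ΣA = 2.1136 in.
Transfer each piece to the centroidal x-axis using Ī + A·d² with d = y − 2.1136:
  bottom plate: d = -1.8636 in → contributes +12.578 in⁴
  web plate: d = 0.7864 in → contributes +7.9199 in⁴
  top plate: d = 3.4364 in → contributes +14.196 in⁴
  hole: d = -1.8636 in → contributes −0.24589 in⁴
Total I = 34.447 in⁴.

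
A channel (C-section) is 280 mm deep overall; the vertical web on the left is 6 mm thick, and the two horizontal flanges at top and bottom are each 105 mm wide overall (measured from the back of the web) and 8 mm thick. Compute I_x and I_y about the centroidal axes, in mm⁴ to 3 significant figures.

Treat the section as a set of non-overlapping primitives; coordinates are from the bounding-box lower-left.
Web: 6 × 280, A = 1 680 mm², y = 140 mm, Ī = 10 976 000 mm⁴.
Top flange (beyond web): 99 × 8, A = 792 mm², y = 276 mm, Ī = 4 224 mm⁴.
Bottom flange (beyond web): 99 × 8, A = 792 mm², y = 4 mm, Ī = 4 224 mm⁴.
By symmetry the centroid is at mid-height, ȳ = 140 mm.
Transfer each piece to the centroidal x-axis using Ī + A·d² with d = y − 140:
  web: d = 0 mm → contributes +10 976 000 mm⁴
  top flange (beyond web): d = 136 mm → contributes +14 653 056 mm⁴
  bottom flange (beyond web): d = -136 mm → contributes +14 653 056 mm⁴
Total I = 40 282 112 mm⁴.
For the y-axis: x̄ = 28.478 mm.
Repeating about the centroidal y-axis gives I_y = 3 545 926 mm⁴.

I_x ≈ 4.03 × 10⁷ mm⁴, I_y ≈ 3.55 × 10⁶ mm⁴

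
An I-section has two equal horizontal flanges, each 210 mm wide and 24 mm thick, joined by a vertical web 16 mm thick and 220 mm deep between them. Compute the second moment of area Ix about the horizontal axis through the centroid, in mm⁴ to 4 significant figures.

Decompose the section into non-overlapping parts with the origin at the bottom-left of its bounding rectangle.
Bottom flange: 210 × 24, A = 5 040 mm², y = 12 mm, Ī = 241 920 mm⁴.
Web: 16 × 220, A = 3 520 mm², y = 134 mm, Ī = 14 197 333 mm⁴.
Top flange: 210 × 24, A = 5 040 mm², y = 256 mm, Ī = 241 920 mm⁴.
By symmetry the centroid is at mid-height, ȳ = 134 mm.
Transfer each piece to the horizontal axis through the centroid using Ī + A·d² with d = y − 134:
  bottom flange: d = -122 mm → contributes +75 257 280 mm⁴
  web: d = 0 mm → contributes +14 197 333 mm⁴
  top flange: d = 122 mm → contributes +75 257 280 mm⁴
Total I = 164 711 893 mm⁴.

Ix ≈ 1.647 × 10⁸ mm⁴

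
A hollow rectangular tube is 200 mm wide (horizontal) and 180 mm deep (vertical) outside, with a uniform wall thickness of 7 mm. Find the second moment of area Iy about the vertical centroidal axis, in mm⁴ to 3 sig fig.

Iy ≈ 3.10 × 10⁷ mm⁴

Break the section into simple shapes (no overlaps), measuring from the bottom-left corner of the bounding box.
Outer rectangle: 200 × 180, A = 36 000 mm², x = 100 mm, Ī = 120 000 000 mm⁴.
Inner void (subtracted): 186 × 166, A = 30 876 mm², x = 100 mm, Ī = 89 015 508 mm⁴.
By symmetry the centroid is at mid-width, x̄ = 100 mm.
All pieces are centred on the vertical centroidal axis, so I = ΣĪ (holes subtracted) = 30 984 492 mm⁴.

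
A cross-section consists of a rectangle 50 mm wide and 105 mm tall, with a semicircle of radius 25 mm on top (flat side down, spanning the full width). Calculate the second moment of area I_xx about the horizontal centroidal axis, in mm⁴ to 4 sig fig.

I_xx ≈ 8.161 × 10⁶ mm⁴

Treat the section as a set of non-overlapping primitives; coordinates are from the bounding-box lower-left.
Rectangular body: 50 × 105, A = 5 250 mm², y = 52.5 mm, Ī = 4 823 438 mm⁴.
Semicircular cap: semicircle r = 25, A = 981.748 mm², y = 115.61 mm, Ī = 42873.8 mm⁴.
Centroid: ȳ = ΣA·y / ΣA = 62.4424 mm.
Transfer each piece to the horizontal centroidal axis using Ī + A·d² with d = y − 62.4424:
  rectangular body: d = -9.94238 mm → contributes +5 342 405 mm⁴
  semicircular cap: d = 53.1679 mm → contributes +2 818 108 mm⁴
Total I = 8 160 513 mm⁴.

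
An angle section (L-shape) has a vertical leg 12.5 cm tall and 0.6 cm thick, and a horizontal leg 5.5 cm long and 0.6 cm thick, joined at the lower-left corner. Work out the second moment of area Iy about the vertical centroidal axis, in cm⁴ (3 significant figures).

Iy ≈ 22.1 cm⁴

Treat the section as a set of non-overlapping primitives; coordinates are from the bounding-box lower-left.
Vertical leg: 0.6 × 12.5, A = 7.5 cm², x = 0.3 cm, Ī = 0.225 cm⁴.
Horizontal leg (remainder): 4.9 × 0.6, A = 2.94 cm², x = 3.05 cm, Ī = 5.8825 cm⁴.
Centroid: x̄ = ΣA·x / ΣA = 1.0744 cm.
Transfer each piece to the vertical centroidal axis using Ī + A·d² with d = x − 1.0744:
  vertical leg: d = -0.77443 cm → contributes +4.723 cm⁴
  horizontal leg (remainder): d = 1.9756 cm → contributes +17.357 cm⁴
Total I = 22.08 cm⁴.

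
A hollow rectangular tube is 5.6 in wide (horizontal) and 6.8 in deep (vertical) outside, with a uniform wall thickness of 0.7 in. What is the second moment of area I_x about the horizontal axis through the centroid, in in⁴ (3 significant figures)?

I_x ≈ 91.6 in⁴

Split into non-overlapping primitives; take the origin at the lower-left of the bounding box.
Outer rectangle: 5.6 × 6.8, A = 38.08 in², y = 3.4 in, Ī = 146.73 in⁴.
Inner void (subtracted): 4.2 × 5.4, A = 22.68 in², y = 3.4 in, Ī = 55.112 in⁴.
By symmetry the centroid is at mid-height, ȳ = 3.4 in.
All pieces are centred on the horizontal axis through the centroid, so I = ΣĪ (holes subtracted) = 91.623 in⁴.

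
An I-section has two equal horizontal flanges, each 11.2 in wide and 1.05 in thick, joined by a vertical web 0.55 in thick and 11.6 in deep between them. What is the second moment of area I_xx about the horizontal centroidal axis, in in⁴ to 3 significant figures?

I_xx ≈ 1010 in⁴

Break the section into simple shapes (no overlaps), measuring from the bottom-left corner of the bounding box.
Bottom flange: 11.2 × 1.05, A = 11.76 in², y = 0.525 in, Ī = 1.0805 in⁴.
Web: 0.55 × 11.6, A = 6.38 in², y = 6.85 in, Ī = 71.541 in⁴.
Top flange: 11.2 × 1.05, A = 11.76 in², y = 13.175 in, Ī = 1.0805 in⁴.
By symmetry the centroid is at mid-height, ȳ = 6.85 in.
Transfer each piece to the horizontal centroidal axis using Ī + A·d² with d = y − 6.85:
  bottom flange: d = -6.325 in → contributes +471.55 in⁴
  web: d = 0 in → contributes +71.541 in⁴
  top flange: d = 6.325 in → contributes +471.55 in⁴
Total I = 1014.6 in⁴.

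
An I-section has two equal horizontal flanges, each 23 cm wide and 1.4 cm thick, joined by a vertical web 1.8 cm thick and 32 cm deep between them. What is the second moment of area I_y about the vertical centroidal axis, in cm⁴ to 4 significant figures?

I_y ≈ 2855 cm⁴

Split into non-overlapping primitives; take the origin at the lower-left of the bounding box.
Bottom flange: 23 × 1.4, A = 32.2 cm², x = 11.5 cm, Ī = 1419.48 cm⁴.
Web: 1.8 × 32, A = 57.6 cm², x = 11.5 cm, Ī = 15.552 cm⁴.
Top flange: 23 × 1.4, A = 32.2 cm², x = 11.5 cm, Ī = 1419.48 cm⁴.
By symmetry the centroid is at mid-width, x̄ = 11.5 cm.
All pieces are centred on the vertical centroidal axis, so I = ΣĪ = 2854.52 cm⁴.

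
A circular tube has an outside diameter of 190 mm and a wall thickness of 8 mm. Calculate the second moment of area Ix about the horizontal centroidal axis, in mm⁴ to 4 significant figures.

Split into non-overlapping primitives; take the origin at the lower-left of the bounding box.
Outer circle: ⌀190, A = 28352.9 mm², y = 95 mm, Ī = 63 971 171 mm⁴.
Bore (subtracted): ⌀174, A = 23778.7 mm², y = 95 mm, Ī = 44 995 273 mm⁴.
By symmetry the centroid is at mid-height, ȳ = 95 mm.
All pieces are centred on the horizontal centroidal axis, so I = ΣĪ (holes subtracted) = 18 975 898 mm⁴.

Ix ≈ 1.898 × 10⁷ mm⁴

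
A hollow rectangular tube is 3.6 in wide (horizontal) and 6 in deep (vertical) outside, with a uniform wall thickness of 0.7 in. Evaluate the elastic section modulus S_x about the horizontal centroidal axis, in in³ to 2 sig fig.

S_x ≈ 16 in³

Split into non-overlapping primitives; take the origin at the lower-left of the bounding box.
Outer rectangle: 3.6 × 6, A = 21.6 in², y = 3 in, Ī = 64.8 in⁴.
Inner void (subtracted): 2.2 × 4.6, A = 10.12 in², y = 3 in, Ī = 17.84 in⁴.
By symmetry the centroid is at mid-height, ȳ = 3 in.
All pieces are centred on the horizontal centroidal axis, so I = ΣĪ (holes subtracted) = 46.96 in⁴.
Extreme fibre distance c = 3 in; S = I/c = 15.65 in³.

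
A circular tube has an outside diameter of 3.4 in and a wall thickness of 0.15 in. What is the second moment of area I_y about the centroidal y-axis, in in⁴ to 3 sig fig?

Decompose the section into non-overlapping parts with the origin at the bottom-left of its bounding rectangle.
Outer circle: ⌀3.4, A = 9.0792 in², x = 1.7 in, Ī = 6.5597 in⁴.
Bore (subtracted): ⌀3.1, A = 7.5477 in², x = 1.7 in, Ī = 4.5333 in⁴.
By symmetry the centroid is at mid-width, x̄ = 1.7 in.
All pieces are centred on the centroidal y-axis, so I = ΣĪ (holes subtracted) = 2.0264 in⁴.

I_y ≈ 2.03 in⁴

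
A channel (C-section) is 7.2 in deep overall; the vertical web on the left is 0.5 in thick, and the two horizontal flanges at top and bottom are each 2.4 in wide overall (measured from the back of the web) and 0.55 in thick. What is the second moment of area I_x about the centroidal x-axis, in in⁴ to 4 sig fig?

Decompose the section into non-overlapping parts with the origin at the bottom-left of its bounding rectangle.
Web: 0.5 × 7.2, A = 3.6 in², y = 3.6 in, Ī = 15.552 in⁴.
Top flange (beyond web): 1.9 × 0.55, A = 1.045 in², y = 6.925 in, Ī = 0.0263427 in⁴.
Bottom flange (beyond web): 1.9 × 0.55, A = 1.045 in², y = 0.275 in, Ī = 0.0263427 in⁴.
By symmetry the centroid is at mid-height, ȳ = 3.6 in.
Transfer each piece to the centroidal x-axis using Ī + A·d² with d = y − 3.6:
  web: d = 0 in → contributes +15.552 in⁴
  top flange (beyond web): d = 3.325 in → contributes +11.5795 in⁴
  bottom flange (beyond web): d = -3.325 in → contributes +11.5795 in⁴
Total I = 38.7109 in⁴.

I_x ≈ 38.71 in⁴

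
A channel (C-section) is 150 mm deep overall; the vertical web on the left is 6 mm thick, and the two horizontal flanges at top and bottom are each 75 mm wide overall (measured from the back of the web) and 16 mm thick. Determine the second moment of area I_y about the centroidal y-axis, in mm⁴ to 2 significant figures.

I_y ≈ 1.8 × 10⁶ mm⁴

Decompose the section into non-overlapping parts with the origin at the bottom-left of its bounding rectangle.
Web: 6 × 150, A = 900 mm², x = 3 mm, Ī = 2 700 mm⁴.
Top flange (beyond web): 69 × 16, A = 1 104 mm², x = 40.5 mm, Ī = 438 012 mm⁴.
Bottom flange (beyond web): 69 × 16, A = 1 104 mm², x = 40.5 mm, Ī = 438 012 mm⁴.
Centroid: x̄ = ΣA·x / ΣA = 29.64 mm.
Transfer each piece to the centroidal y-axis using Ī + A·d² with d = x − 29.64:
  web: d = -26.64 mm → contributes +641 465 mm⁴
  top flange (beyond web): d = 10.86 mm → contributes +568 195 mm⁴
  bottom flange (beyond web): d = 10.86 mm → contributes +568 195 mm⁴
Total I = 1 777 855 mm⁴.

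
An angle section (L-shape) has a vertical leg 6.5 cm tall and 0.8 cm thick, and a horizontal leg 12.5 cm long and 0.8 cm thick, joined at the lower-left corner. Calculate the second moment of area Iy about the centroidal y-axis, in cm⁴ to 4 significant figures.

Break the section into simple shapes (no overlaps), measuring from the bottom-left corner of the bounding box.
Vertical leg: 0.8 × 6.5, A = 5.2 cm², x = 0.4 cm, Ī = 0.277333 cm⁴.
Horizontal leg (remainder): 11.7 × 0.8, A = 9.36 cm², x = 6.65 cm, Ī = 106.774 cm⁴.
Centroid: x̄ = ΣA·x / ΣA = 4.41786 cm.
Transfer each piece to the centroidal y-axis using Ī + A·d² with d = x − 4.41786:
  vertical leg: d = -4.01786 cm → contributes +84.2218 cm⁴
  horizontal leg (remainder): d = 2.23214 cm → contributes +153.41 cm⁴
Total I = 237.632 cm⁴.

Iy ≈ 237.6 cm⁴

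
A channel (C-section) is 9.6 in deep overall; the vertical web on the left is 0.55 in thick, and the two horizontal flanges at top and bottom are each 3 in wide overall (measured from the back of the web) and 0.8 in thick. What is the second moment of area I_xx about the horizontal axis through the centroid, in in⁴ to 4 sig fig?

I_xx ≈ 116.7 in⁴

Decompose the section into non-overlapping parts with the origin at the bottom-left of its bounding rectangle.
Web: 0.55 × 9.6, A = 5.28 in², y = 4.8 in, Ī = 40.5504 in⁴.
Top flange (beyond web): 2.45 × 0.8, A = 1.96 in², y = 9.2 in, Ī = 0.104533 in⁴.
Bottom flange (beyond web): 2.45 × 0.8, A = 1.96 in², y = 0.4 in, Ī = 0.104533 in⁴.
By symmetry the centroid is at mid-height, ȳ = 4.8 in.
Transfer each piece to the horizontal axis through the centroid using Ī + A·d² with d = y − 4.8:
  web: d = 0 in → contributes +40.5504 in⁴
  top flange (beyond web): d = 4.4 in → contributes +38.0501 in⁴
  bottom flange (beyond web): d = -4.4 in → contributes +38.0501 in⁴
Total I = 116.651 in⁴.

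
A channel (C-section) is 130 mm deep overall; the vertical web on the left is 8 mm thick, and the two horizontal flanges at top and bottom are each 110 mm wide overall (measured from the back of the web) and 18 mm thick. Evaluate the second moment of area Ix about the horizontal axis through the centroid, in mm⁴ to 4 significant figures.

Break the section into simple shapes (no overlaps), measuring from the bottom-left corner of the bounding box.
Web: 8 × 130, A = 1 040 mm², y = 65 mm, Ī = 1 464 667 mm⁴.
Top flange (beyond web): 102 × 18, A = 1 836 mm², y = 121 mm, Ī = 49 572 mm⁴.
Bottom flange (beyond web): 102 × 18, A = 1 836 mm², y = 9 mm, Ī = 49 572 mm⁴.
By symmetry the centroid is at mid-height, ȳ = 65 mm.
Transfer each piece to the horizontal axis through the centroid using Ī + A·d² with d = y − 65:
  web: d = 0 mm → contributes +1 464 667 mm⁴
  top flange (beyond web): d = 56 mm → contributes +5 807 268 mm⁴
  bottom flange (beyond web): d = -56 mm → contributes +5 807 268 mm⁴
Total I = 13 079 203 mm⁴.

Ix ≈ 1.308 × 10⁷ mm⁴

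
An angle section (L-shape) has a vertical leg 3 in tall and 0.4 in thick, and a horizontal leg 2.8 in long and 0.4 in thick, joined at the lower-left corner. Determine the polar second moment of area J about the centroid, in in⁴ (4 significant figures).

J ≈ 3.336 in⁴

Decompose the section into non-overlapping parts with the origin at the bottom-left of its bounding rectangle.
Vertical leg: 0.4 × 3, A = 1.2 in², y = 1.5 in, Ī = 0.9 in⁴.
Horizontal leg (remainder): 2.4 × 0.4, A = 0.96 in², y = 0.2 in, Ī = 0.0128 in⁴.
Centroid: ȳ = ΣA·y / ΣA = 0.922222 in.
Transfer each piece to the centroidal x-axis using Ī + A·d² with d = y − 0.922222:
  vertical leg: d = 0.577778 in → contributes +1.30059 in⁴
  horizontal leg (remainder): d = -0.722222 in → contributes +0.513541 in⁴
Total I = 1.81413 in⁴.
For the y-axis: x̄ = 0.822222 in.
Repeating about the centroidal y-axis gives I_y = 1.52213 in⁴.
Polar second moment: J = I_x + I_y = 3.33627 in⁴.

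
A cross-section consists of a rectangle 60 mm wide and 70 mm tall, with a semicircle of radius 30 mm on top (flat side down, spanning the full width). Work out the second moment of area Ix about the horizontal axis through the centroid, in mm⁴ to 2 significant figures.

Ix ≈ 4.2 × 10⁶ mm⁴

Split into non-overlapping primitives; take the origin at the lower-left of the bounding box.
Rectangular body: 60 × 70, A = 4 200 mm², y = 35 mm, Ī = 1 715 000 mm⁴.
Semicircular cap: semicircle r = 30, A = 1 414 mm², y = 82.73 mm, Ī = 88 903 mm⁴.
Centroid: ȳ = ΣA·y / ΣA = 47.02 mm.
Transfer each piece to the horizontal axis through the centroid using Ī + A·d² with d = y − 47.02:
  rectangular body: d = -12.02 mm → contributes +2 321 875 mm⁴
  semicircular cap: d = 35.71 mm → contributes +1 891 865 mm⁴
Total I = 4 213 740 mm⁴.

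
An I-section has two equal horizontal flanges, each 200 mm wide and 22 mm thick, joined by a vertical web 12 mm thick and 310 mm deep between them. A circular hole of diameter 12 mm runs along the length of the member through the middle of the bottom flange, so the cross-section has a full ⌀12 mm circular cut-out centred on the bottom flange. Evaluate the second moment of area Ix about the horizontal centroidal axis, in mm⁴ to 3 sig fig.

Split into non-overlapping primitives; take the origin at the lower-left of the bounding box.
Bottom flange: 200 × 22, A = 4 400 mm², y = 11 mm, Ī = 177 467 mm⁴.
Web: 12 × 310, A = 3 720 mm², y = 177 mm, Ī = 29 791 000 mm⁴.
Top flange: 200 × 22, A = 4 400 mm², y = 343 mm, Ī = 177 467 mm⁴.
Hole (subtracted): ⌀12, A = 113.1 mm², y = 11 mm, Ī = 1017.9 mm⁴.
Centroid: ȳ = ΣA·y / ΣA = 178.51 mm.
Transfer each piece to the horizontal centroidal axis using Ī + A·d² with d = y − 178.51:
  bottom flange: d = -167.51 mm → contributes +123 644 428 mm⁴
  web: d = -1.5132 mm → contributes +29 799 518 mm⁴
  top flange: d = 164.49 mm → contributes +119 223 455 mm⁴
  hole: d = -167.51 mm → contributes −3 174 605 mm⁴
Total I = 269 492 796 mm⁴.

Ix ≈ 2.69 × 10⁸ mm⁴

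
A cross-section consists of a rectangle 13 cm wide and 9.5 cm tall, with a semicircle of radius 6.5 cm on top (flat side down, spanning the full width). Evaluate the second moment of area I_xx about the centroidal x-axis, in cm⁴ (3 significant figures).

I_xx ≈ 3560 cm⁴

Decompose the section into non-overlapping parts with the origin at the bottom-left of its bounding rectangle.
Rectangular body: 13 × 9.5, A = 123.5 cm², y = 4.75 cm, Ī = 928.82 cm⁴.
Semicircular cap: semicircle r = 6.5, A = 66.366 cm², y = 12.259 cm, Ī = 195.92 cm⁴.
Centroid: ȳ = ΣA·y / ΣA = 7.3746 cm.
Transfer each piece to the centroidal x-axis using Ī + A·d² with d = y − 7.3746:
  rectangular body: d = -2.6246 cm → contributes +1779.6 cm⁴
  semicircular cap: d = 4.8841 cm → contributes +1 779 cm⁴
Total I = 3558.6 cm⁴.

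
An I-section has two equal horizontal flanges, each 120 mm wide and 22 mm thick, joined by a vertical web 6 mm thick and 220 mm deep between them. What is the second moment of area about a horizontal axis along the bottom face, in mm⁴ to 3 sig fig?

I_base ≈ 1.98 × 10⁸ mm⁴

Break the section into simple shapes (no overlaps), measuring from the bottom-left corner of the bounding box.
Bottom flange: 120 × 22, A = 2 640 mm², y = 11 mm, Ī = 106 480 mm⁴.
Web: 6 × 220, A = 1 320 mm², y = 132 mm, Ī = 5 324 000 mm⁴.
Top flange: 120 × 22, A = 2 640 mm², y = 253 mm, Ī = 106 480 mm⁴.
Transfer each piece to a horizontal axis along the bottom face using Ī + A·d² with d = y − 0:
  bottom flange: d = 11 mm → contributes +425 920 mm⁴
  web: d = 132 mm → contributes +28 323 680 mm⁴
  top flange: d = 253 mm → contributes +169 090 240 mm⁴
Total I = 197 839 840 mm⁴.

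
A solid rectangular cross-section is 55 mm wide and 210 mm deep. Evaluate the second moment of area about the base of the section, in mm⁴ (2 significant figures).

I_base ≈ 1.7 × 10⁸ mm⁴

The section: 55 × 210, A = 11 550 mm², y = 105 mm, Ī = 42 446 250 mm⁴.
Transfer it to the bottom edge using Ī + A·d² with d = y − 0:
  the section: d = 105 mm → contributes +169 785 000 mm⁴
Total I = 169 785 000 mm⁴.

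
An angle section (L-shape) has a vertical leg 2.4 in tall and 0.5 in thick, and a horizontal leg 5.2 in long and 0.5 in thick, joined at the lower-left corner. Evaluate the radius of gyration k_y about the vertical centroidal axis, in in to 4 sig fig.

Decompose the section into non-overlapping parts with the origin at the bottom-left of its bounding rectangle.
Vertical leg: 0.5 × 2.4, A = 1.2 in², x = 0.25 in, Ī = 0.025 in⁴.
Horizontal leg (remainder): 4.7 × 0.5, A = 2.35 in², x = 2.85 in, Ī = 4.32596 in⁴.
Centroid: x̄ = ΣA·x / ΣA = 1.97113 in.
Transfer each piece to the vertical centroidal axis using Ī + A·d² with d = x − 1.97113:
  vertical leg: d = -1.72113 in → contributes +3.57973 in⁴
  horizontal leg (remainder): d = 0.878873 in → contributes +6.14114 in⁴
Total I = 9.72087 in⁴.
Radius of gyration: k = √(I/A) = √(9.72087 / 3.55) = 1.65477 in.

k_y ≈ 1.655 in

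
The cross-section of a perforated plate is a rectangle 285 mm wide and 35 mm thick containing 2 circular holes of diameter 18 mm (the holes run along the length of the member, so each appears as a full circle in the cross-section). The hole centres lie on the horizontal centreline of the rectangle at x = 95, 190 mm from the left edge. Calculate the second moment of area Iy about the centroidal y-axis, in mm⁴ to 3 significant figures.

Decompose the section into non-overlapping parts with the origin at the bottom-left of its bounding rectangle.
Plate: 285 × 35, A = 9 975 mm², x = 142.5 mm, Ī = 67 518 281 mm⁴.
Hole 1 (subtracted): ⌀18, A = 254.47 mm², x = 95 mm, Ī = 5 153 mm⁴.
Hole 2 (subtracted): ⌀18, A = 254.47 mm², x = 190 mm, Ī = 5 153 mm⁴.
By symmetry the centroid is at mid-width, x̄ = 142.5 mm.
Transfer each piece to the centroidal y-axis using Ī + A·d² with d = x − 142.5:
  plate: d = 0 mm → contributes +67 518 281 mm⁴
  hole 1: d = -47.5 mm → contributes −579 299 mm⁴
  hole 2: d = 47.5 mm → contributes −579 299 mm⁴
Total I = 66 359 684 mm⁴.

Iy ≈ 6.64 × 10⁷ mm⁴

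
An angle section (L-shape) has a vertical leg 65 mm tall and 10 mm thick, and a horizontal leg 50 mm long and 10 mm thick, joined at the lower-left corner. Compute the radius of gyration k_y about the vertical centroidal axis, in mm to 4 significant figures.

k_y ≈ 14.26 mm

Treat the section as a set of non-overlapping primitives; coordinates are from the bounding-box lower-left.
Vertical leg: 10 × 65, A = 650 mm², x = 5 mm, Ī = 5416.67 mm⁴.
Horizontal leg (remainder): 40 × 10, A = 400 mm², x = 30 mm, Ī = 53333.3 mm⁴.
Centroid: x̄ = ΣA·x / ΣA = 14.5238 mm.
Transfer each piece to the vertical centroidal axis using Ī + A·d² with d = x − 14.5238:
  vertical leg: d = -9.52381 mm → contributes +64373.6 mm⁴
  horizontal leg (remainder): d = 15.4762 mm → contributes +149 138 mm⁴
Total I = 213 512 mm⁴.
Radius of gyration: k = √(I/A) = √(213 512 / 1 050) = 14.2599 mm.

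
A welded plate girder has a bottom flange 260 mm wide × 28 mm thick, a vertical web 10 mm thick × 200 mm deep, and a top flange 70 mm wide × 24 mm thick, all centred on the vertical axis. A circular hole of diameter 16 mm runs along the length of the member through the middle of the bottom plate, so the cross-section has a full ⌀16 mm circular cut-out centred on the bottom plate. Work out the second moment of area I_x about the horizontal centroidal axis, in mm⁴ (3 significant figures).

I_x ≈ 8.47 × 10⁷ mm⁴

Split into non-overlapping primitives; take the origin at the lower-left of the bounding box.
Bottom plate: 260 × 28, A = 7 280 mm², y = 14 mm, Ī = 475 627 mm⁴.
Web plate: 10 × 200, A = 2 000 mm², y = 128 mm, Ī = 6 666 667 mm⁴.
Top plate: 70 × 24, A = 1 680 mm², y = 240 mm, Ī = 80 640 mm⁴.
Hole (subtracted): ⌀16, A = 201.06 mm², y = 14 mm, Ī = 3 217 mm⁴.
Centroid: ȳ = ΣA·y / ΣA = 70.481 mm.
Transfer each piece to the horizontal centroidal axis using Ī + A·d² with d = y − 70.481:
  bottom plate: d = -56.481 mm → contributes +23 699 917 mm⁴
  web plate: d = 57.519 mm → contributes +13 283 443 mm⁴
  top plate: d = 169.52 mm → contributes +48 358 048 mm⁴
  hole: d = -56.481 mm → contributes −644 635 mm⁴
Total I = 84 696 773 mm⁴.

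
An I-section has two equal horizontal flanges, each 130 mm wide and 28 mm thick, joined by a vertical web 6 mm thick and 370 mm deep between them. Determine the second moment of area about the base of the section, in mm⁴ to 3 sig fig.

I_base ≈ 7.45 × 10⁸ mm⁴

Split into non-overlapping primitives; take the origin at the lower-left of the bounding box.
Bottom flange: 130 × 28, A = 3 640 mm², y = 14 mm, Ī = 237 813 mm⁴.
Web: 6 × 370, A = 2 220 mm², y = 213 mm, Ī = 25 326 500 mm⁴.
Top flange: 130 × 28, A = 3 640 mm², y = 412 mm, Ī = 237 813 mm⁴.
Transfer each piece to the base of the section using Ī + A·d² with d = y − 0:
  bottom flange: d = 14 mm → contributes +951 253 mm⁴
  web: d = 213 mm → contributes +126 045 680 mm⁴
  top flange: d = 412 mm → contributes +618 105 973 mm⁴
Total I = 745 102 907 mm⁴.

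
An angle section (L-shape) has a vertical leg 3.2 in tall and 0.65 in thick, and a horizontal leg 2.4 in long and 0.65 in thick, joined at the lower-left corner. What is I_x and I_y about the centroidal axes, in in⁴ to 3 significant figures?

Split into non-overlapping primitives; take the origin at the lower-left of the bounding box.
Vertical leg: 0.65 × 3.2, A = 2.08 in², y = 1.6 in, Ī = 1.7749 in⁴.
Horizontal leg (remainder): 1.75 × 0.65, A = 1.1375 in², y = 0.325 in, Ī = 0.040049 in⁴.
Centroid: ȳ = ΣA·y / ΣA = 1.1492 in.
Transfer each piece to the centroidal x-axis using Ī + A·d² with d = y − 1.1492:
  vertical leg: d = 0.45076 in → contributes +2.1976 in⁴
  horizontal leg (remainder): d = -0.82424 in → contributes +0.81284 in⁴
Total I = 3.0104 in⁴.
For the y-axis: x̄ = 0.74924 in.
Repeating about the centroidal y-axis gives I_y = 1.4224 in⁴.

I_x ≈ 3.01 in⁴, I_y ≈ 1.42 in⁴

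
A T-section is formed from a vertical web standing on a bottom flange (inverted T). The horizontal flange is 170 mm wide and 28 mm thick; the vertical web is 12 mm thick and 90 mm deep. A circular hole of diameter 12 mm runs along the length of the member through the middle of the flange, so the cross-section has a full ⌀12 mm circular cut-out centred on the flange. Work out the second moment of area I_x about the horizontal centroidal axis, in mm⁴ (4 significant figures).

I_x ≈ 4.089 × 10⁶ mm⁴

Split into non-overlapping primitives; take the origin at the lower-left of the bounding box.
Flange: 170 × 28, A = 4 760 mm², y = 14 mm, Ī = 310 987 mm⁴.
Web: 12 × 90, A = 1 080 mm², y = 73 mm, Ī = 729 000 mm⁴.
Hole (subtracted): ⌀12, A = 113.097 mm², y = 14 mm, Ī = 1017.88 mm⁴.
Centroid: ȳ = ΣA·y / ΣA = 25.1264 mm.
Transfer each piece to the horizontal centroidal axis using Ī + A·d² with d = y − 25.1264:
  flange: d = -11.1264 mm → contributes +900 263 mm⁴
  web: d = 47.8736 mm → contributes +3 204 229 mm⁴
  hole: d = -11.1264 mm → contributes −15 019 mm⁴
Total I = 4 089 472 mm⁴.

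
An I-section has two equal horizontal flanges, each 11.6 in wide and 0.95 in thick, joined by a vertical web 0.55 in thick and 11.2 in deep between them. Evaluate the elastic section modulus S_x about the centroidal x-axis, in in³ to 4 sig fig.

Break the section into simple shapes (no overlaps), measuring from the bottom-left corner of the bounding box.
Bottom flange: 11.6 × 0.95, A = 11.02 in², y = 0.475 in, Ī = 0.828796 in⁴.
Web: 0.55 × 11.2, A = 6.16 in², y = 6.55 in, Ī = 64.3925 in⁴.
Top flange: 11.6 × 0.95, A = 11.02 in², y = 12.625 in, Ī = 0.828796 in⁴.
By symmetry the centroid is at mid-height, ȳ = 6.55 in.
Transfer each piece to the centroidal x-axis using Ī + A·d² with d = y − 6.55:
  bottom flange: d = -6.075 in → contributes +407.529 in⁴
  web: d = 0 in → contributes +64.3925 in⁴
  top flange: d = 6.075 in → contributes +407.529 in⁴
Total I = 879.45 in⁴.
Extreme fibre distance c = 6.55 in; S = I/c = 134.267 in³.

S_x ≈ 134.3 in³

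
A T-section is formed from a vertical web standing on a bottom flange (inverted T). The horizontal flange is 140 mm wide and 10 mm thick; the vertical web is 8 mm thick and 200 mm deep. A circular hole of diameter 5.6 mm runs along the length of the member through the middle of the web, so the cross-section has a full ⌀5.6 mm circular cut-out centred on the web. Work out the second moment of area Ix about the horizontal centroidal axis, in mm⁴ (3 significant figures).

Ix ≈ 1.35 × 10⁷ mm⁴

Treat the section as a set of non-overlapping primitives; coordinates are from the bounding-box lower-left.
Flange: 140 × 10, A = 1 400 mm², y = 5 mm, Ī = 11 667 mm⁴.
Web: 8 × 200, A = 1 600 mm², y = 110 mm, Ī = 5 333 333 mm⁴.
Hole (subtracted): ⌀5.6, A = 24.63 mm², y = 110 mm, Ī = 48.275 mm⁴.
Centroid: ȳ = ΣA·y / ΣA = 60.594 mm.
Transfer each piece to the horizontal centroidal axis using Ī + A·d² with d = y − 60.594:
  flange: d = -55.594 mm → contributes +4 338 696 mm⁴
  web: d = 49.406 mm → contributes +9 238 798 mm⁴
  hole: d = 49.406 mm → contributes −60 168 mm⁴
Total I = 13 517 325 mm⁴.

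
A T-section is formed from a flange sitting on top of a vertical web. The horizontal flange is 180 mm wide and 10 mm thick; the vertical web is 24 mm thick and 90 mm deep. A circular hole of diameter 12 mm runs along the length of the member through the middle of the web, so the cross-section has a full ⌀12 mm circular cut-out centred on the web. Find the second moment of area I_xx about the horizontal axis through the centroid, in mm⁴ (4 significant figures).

Split into non-overlapping primitives; take the origin at the lower-left of the bounding box.
Flange: 180 × 10, A = 1 800 mm², y = 95 mm, Ī = 15 000 mm⁴.
Web: 24 × 90, A = 2 160 mm², y = 45 mm, Ī = 1 458 000 mm⁴.
Hole (subtracted): ⌀12, A = 113.097 mm², y = 45 mm, Ī = 1017.88 mm⁴.
Centroid: ȳ = ΣA·y / ΣA = 68.3954 mm.
Transfer each piece to the horizontal axis through the centroid using Ī + A·d² with d = y − 68.3954:
  flange: d = 26.6046 mm → contributes +1 289 044 mm⁴
  web: d = -23.3954 mm → contributes +2 640 269 mm⁴
  hole: d = -23.3954 mm → contributes −62921.3 mm⁴
Total I = 3 866 392 mm⁴.

I_xx ≈ 3.866 × 10⁶ mm⁴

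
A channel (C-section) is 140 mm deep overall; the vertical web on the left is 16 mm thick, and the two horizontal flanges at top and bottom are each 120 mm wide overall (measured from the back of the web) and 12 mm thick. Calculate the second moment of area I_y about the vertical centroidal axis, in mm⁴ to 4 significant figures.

I_y ≈ 6.547 × 10⁶ mm⁴

Treat the section as a set of non-overlapping primitives; coordinates are from the bounding-box lower-left.
Web: 16 × 140, A = 2 240 mm², x = 8 mm, Ī = 47786.7 mm⁴.
Top flange (beyond web): 104 × 12, A = 1 248 mm², x = 68 mm, Ī = 1 124 864 mm⁴.
Bottom flange (beyond web): 104 × 12, A = 1 248 mm², x = 68 mm, Ī = 1 124 864 mm⁴.
Centroid: x̄ = ΣA·x / ΣA = 39.6216 mm.
Transfer each piece to the vertical centroidal axis using Ī + A·d² with d = x − 39.6216:
  web: d = -31.6216 mm → contributes +2 287 623 mm⁴
  top flange (beyond web): d = 28.3784 mm → contributes +2 129 919 mm⁴
  bottom flange (beyond web): d = 28.3784 mm → contributes +2 129 919 mm⁴
Total I = 6 547 461 mm⁴.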